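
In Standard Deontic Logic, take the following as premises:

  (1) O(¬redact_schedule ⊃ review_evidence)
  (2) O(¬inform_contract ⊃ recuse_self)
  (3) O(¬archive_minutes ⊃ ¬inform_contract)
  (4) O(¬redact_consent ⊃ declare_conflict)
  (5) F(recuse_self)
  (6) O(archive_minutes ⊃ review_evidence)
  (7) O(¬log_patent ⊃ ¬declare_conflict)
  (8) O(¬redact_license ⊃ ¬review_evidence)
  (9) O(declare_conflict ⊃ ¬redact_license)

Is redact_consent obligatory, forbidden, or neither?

F(recuse_self) at premise 5 means O(¬recuse_self).
The contrapositive of premise 2 (O(¬inform_contract ⊃ recuse_self)) is O(¬recuse_self ⊃ inform_contract), and O(¬recuse_self) is already established, so O(inform_contract).
Premise 3, O(¬archive_minutes ⊃ ¬inform_contract), contraposes to O(inform_contract ⊃ archive_minutes); with O(inform_contract) we get O(archive_minutes).
From O(archive_minutes) and premise 6, O(archive_minutes ⊃ review_evidence), we obtain O(review_evidence).
Premise 8, O(¬redact_license ⊃ ¬review_evidence), contraposes to O(review_evidence ⊃ redact_license); with O(review_evidence) we get O(redact_license).
The contrapositive of premise 9 (O(declare_conflict ⊃ ¬redact_license)) is O(redact_license ⊃ ¬declare_conflict), and O(redact_license) is already established, so O(¬declare_conflict).
The contrapositive of premise 4 (O(¬redact_consent ⊃ declare_conflict)) is O(¬declare_conflict ⊃ redact_consent), and O(¬declare_conflict) is already established, so O(redact_consent).
Premises 1, 7 do not contribute to this derivation.
Hence redact_consent is obligatory.

Obligatory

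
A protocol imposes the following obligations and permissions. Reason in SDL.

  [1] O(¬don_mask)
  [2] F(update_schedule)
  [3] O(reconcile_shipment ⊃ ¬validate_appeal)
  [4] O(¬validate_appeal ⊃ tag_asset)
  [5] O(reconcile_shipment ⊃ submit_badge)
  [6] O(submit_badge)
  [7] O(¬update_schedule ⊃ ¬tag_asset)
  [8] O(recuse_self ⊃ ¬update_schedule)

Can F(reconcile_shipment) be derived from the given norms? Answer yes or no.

Yes

F(update_schedule) at premise 2 means O(¬update_schedule).
Applying K to premise 7 (O(¬update_schedule ⊃ ¬tag_asset)) and O(¬update_schedule) yields O(¬tag_asset).
Premise 4, O(¬validate_appeal ⊃ tag_asset), contraposes to O(¬tag_asset ⊃ validate_appeal); with O(¬tag_asset) we get O(validate_appeal).
Premise 3, O(reconcile_shipment ⊃ ¬validate_appeal), contraposes to O(validate_appeal ⊃ ¬reconcile_shipment); with O(validate_appeal) we get O(¬reconcile_shipment).
Premises 1, 5, 6, 8 do not contribute to this derivation.
So O(¬reconcile_shipment) holds, i.e. F(reconcile_shipment). The claim follows.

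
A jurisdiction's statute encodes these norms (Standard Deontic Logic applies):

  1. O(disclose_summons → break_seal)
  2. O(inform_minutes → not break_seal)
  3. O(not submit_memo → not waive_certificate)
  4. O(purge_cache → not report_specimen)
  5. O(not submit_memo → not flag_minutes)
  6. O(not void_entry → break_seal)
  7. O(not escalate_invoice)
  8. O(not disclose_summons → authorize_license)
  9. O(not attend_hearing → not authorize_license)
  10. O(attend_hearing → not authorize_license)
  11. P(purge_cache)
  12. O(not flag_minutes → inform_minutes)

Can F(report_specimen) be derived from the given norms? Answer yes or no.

Premise 4 is O(purge_cache → not report_specimen), but O(purge_cache) is not derivable from the premises (the permission P(purge_cache) asserts only not O(not purge_cache), not O(purge_cache)), so it does not yield O(not report_specimen).
No other premise forces O(not report_specimen). An ideal world satisfying every premise can still have report_specimen true, so F(report_specimen) is not derivable.

No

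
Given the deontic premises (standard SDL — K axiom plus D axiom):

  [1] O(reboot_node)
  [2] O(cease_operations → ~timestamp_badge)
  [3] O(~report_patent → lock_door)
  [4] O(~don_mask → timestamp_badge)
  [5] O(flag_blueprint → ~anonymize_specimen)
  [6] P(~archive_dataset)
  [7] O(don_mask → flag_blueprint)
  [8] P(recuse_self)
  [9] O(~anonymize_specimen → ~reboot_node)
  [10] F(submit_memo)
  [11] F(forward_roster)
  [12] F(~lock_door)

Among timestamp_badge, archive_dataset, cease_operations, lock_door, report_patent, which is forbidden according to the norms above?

cease_operations

Premise 1 gives O(reboot_node).
Premise 9, O(~anonymize_specimen → ~reboot_node), contraposes to O(reboot_node → anonymize_specimen); with O(reboot_node) we get O(anonymize_specimen).
The contrapositive of premise 5 (O(flag_blueprint → ~anonymize_specimen)) is O(anonymize_specimen → ~flag_blueprint), and O(anonymize_specimen) is already established, so O(~flag_blueprint).
Premise 7, O(don_mask → flag_blueprint), contraposes to O(~flag_blueprint → ~don_mask); with O(~flag_blueprint) we get O(~don_mask).
From O(~don_mask) and premise 4, O(~don_mask → timestamp_badge), we obtain O(timestamp_badge).
Premise 2, O(cease_operations → ~timestamp_badge), contraposes to O(timestamp_badge → ~cease_operations); with O(timestamp_badge) we get O(~cease_operations).
So O(~cease_operations) holds, i.e. cease_operations is forbidden. None of the other listed options is forbidden under the premises.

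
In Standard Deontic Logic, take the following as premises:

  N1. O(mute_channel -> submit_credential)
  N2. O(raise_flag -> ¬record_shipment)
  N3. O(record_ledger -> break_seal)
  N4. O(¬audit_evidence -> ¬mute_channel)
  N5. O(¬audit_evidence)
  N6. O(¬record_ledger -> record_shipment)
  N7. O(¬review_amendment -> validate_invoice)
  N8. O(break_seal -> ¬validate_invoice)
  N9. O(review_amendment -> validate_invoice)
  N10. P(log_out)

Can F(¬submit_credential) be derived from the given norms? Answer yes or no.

No

Premise 1 is O(mute_channel -> submit_credential), but O(mute_channel) is not derivable from the premises, so it does not yield O(submit_credential).
No other premise forces O(submit_credential). An ideal world satisfying every premise can still have ¬submit_credential true, so F(¬submit_credential) is not derivable.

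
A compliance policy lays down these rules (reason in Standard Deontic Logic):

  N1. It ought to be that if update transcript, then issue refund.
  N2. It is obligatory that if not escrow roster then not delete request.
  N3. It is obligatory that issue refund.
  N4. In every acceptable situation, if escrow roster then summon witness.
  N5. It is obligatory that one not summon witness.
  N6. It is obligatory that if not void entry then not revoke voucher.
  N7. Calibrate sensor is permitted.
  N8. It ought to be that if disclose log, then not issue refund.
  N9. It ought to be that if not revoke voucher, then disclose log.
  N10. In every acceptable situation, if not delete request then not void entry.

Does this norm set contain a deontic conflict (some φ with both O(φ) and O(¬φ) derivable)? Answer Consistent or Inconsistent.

Inconsistent

Premise 3 gives O(issue_refund).
Premise 8 is O(disclose_log → ¬issue_refund); contrapositively O(issue_refund → ¬disclose_log). Since O(issue_refund) holds, K gives O(¬disclose_log).
Premise 9 is O(¬revoke_voucher → disclose_log); contrapositively O(¬disclose_log → revoke_voucher). Since O(¬disclose_log) holds, K gives O(revoke_voucher).
The contrapositive of premise 6 (O(¬void_entry → ¬revoke_voucher)) is O(revoke_voucher → void_entry), and O(revoke_voucher) is already established, so O(void_entry).
Premise 10 is O(¬delete_request → ¬void_entry); contrapositively O(void_entry → delete_request). Since O(void_entry) holds, K gives O(delete_request).
The contrapositive of premise 2 (O(¬escrow_roster → ¬delete_request)) is O(delete_request → escrow_roster), and O(delete_request) is already established, so O(escrow_roster).
Applying K to premise 4 (O(escrow_roster → summon_witness)) and O(escrow_roster) yields O(summon_witness).
However, premise 5 gives O(¬summon_witness).
We now have both O(summon_witness) and O(¬summon_witness) — summon_witness is simultaneously obligatory and forbidden, violating the D-axiom.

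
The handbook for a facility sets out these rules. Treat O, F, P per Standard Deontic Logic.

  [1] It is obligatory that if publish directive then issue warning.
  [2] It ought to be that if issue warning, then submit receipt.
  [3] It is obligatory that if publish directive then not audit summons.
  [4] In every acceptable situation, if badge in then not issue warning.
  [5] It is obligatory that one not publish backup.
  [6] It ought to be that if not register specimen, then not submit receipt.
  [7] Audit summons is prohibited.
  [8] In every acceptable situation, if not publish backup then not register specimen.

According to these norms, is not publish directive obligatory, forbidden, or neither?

From premise 5 we have O(¬publish_backup).
From O(¬publish_backup) and premise 8, O(¬publish_backup → ¬register_specimen), we obtain O(¬register_specimen).
Applying K to premise 6 (O(¬register_specimen → ¬submit_receipt)) and O(¬register_specimen) yields O(¬submit_receipt).
Premise 2 is O(issue_warning → submit_receipt); contrapositively O(¬submit_receipt → ¬issue_warning). Since O(¬submit_receipt) holds, K gives O(¬issue_warning).
Premise 1 is O(publish_directive → issue_warning); contrapositively O(¬issue_warning → ¬publish_directive). Since O(¬issue_warning) holds, K gives O(¬publish_directive).
Premises 3, 4, 7 do not contribute to this derivation.
Hence ¬publish_directive is obligatory.

Obligatory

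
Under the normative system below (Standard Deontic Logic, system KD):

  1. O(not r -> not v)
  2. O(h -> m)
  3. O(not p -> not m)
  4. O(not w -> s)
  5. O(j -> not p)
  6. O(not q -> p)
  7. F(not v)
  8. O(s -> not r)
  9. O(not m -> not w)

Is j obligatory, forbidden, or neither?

F(not v) at premise 7 means O(v).
The contrapositive of premise 1 (O(not r -> not v)) is O(v -> r), and O(v) is already established, so O(r).
Premise 8 is O(s -> not r); contrapositively O(r -> not s). Since O(r) holds, K gives O(not s).
The contrapositive of premise 4 (O(not w -> s)) is O(not s -> w), and O(not s) is already established, so O(w).
Premise 9 is O(not m -> not w); contrapositively O(w -> m). Since O(w) holds, K gives O(m).
Premise 3, O(not p -> not m), contraposes to O(m -> p); with O(m) we get O(p).
Premise 5 is O(j -> not p); contrapositively O(p -> not j). Since O(p) holds, K gives O(not j).
Premises 2, 6 do not contribute to this derivation.
Thus O(not j), which is F(j): j is forbidden.

Forbidden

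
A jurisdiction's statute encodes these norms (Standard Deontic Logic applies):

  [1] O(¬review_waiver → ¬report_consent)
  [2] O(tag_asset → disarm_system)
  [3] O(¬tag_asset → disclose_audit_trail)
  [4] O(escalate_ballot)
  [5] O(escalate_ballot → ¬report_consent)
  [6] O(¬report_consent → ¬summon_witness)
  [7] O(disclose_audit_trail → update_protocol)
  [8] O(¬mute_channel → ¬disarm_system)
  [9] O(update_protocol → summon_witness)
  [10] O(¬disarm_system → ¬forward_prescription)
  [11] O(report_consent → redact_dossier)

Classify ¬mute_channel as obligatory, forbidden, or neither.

From premise 4 we have O(escalate_ballot).
With premise 5, O(escalate_ballot → ¬report_consent), the K-axiom yields O(¬report_consent).
Premise 6 is O(¬report_consent → ¬summon_witness); since O(¬report_consent), deontic closure gives O(¬summon_witness).
Premise 9, O(update_protocol → summon_witness), contraposes to O(¬summon_witness → ¬update_protocol); with O(¬summon_witness) we get O(¬update_protocol).
Premise 7 is O(disclose_audit_trail → update_protocol); contrapositively O(¬update_protocol → ¬disclose_audit_trail). Since O(¬update_protocol) holds, K gives O(¬disclose_audit_trail).
Premise 3 is O(¬tag_asset → disclose_audit_trail); contrapositively O(¬disclose_audit_trail → tag_asset). Since O(¬disclose_audit_trail) holds, K gives O(tag_asset).
From O(tag_asset) and premise 2, O(tag_asset → disarm_system), we obtain O(disarm_system).
Premise 8, O(¬mute_channel → ¬disarm_system), contraposes to O(disarm_system → mute_channel); with O(disarm_system) we get O(mute_channel).
Premises 1, 10, 11 do not contribute to this derivation.
Thus O(mute_channel), which is F(¬mute_channel): ¬mute_channel is forbidden.

Forbidden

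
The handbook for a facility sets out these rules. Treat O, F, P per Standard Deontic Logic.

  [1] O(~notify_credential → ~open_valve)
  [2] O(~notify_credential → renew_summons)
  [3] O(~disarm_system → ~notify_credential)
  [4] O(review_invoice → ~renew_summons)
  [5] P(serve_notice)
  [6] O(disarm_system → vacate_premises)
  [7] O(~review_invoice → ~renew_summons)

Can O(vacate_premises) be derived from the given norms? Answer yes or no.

Premises 7 and 4 are O(~review_invoice → ~renew_summons) and O(review_invoice → ~renew_summons); every ideal world satisfies ~review_invoice or review_invoice, so in either case ~renew_summons holds — hence O(~renew_summons).
Premise 2, O(~notify_credential → renew_summons), contraposes to O(~renew_summons → notify_credential); with O(~renew_summons) we get O(notify_credential).
Premise 3 is O(~disarm_system → ~notify_credential); contrapositively O(notify_credential → disarm_system). Since O(notify_credential) holds, K gives O(disarm_system).
Premise 6 is O(disarm_system → vacate_premises); since O(disarm_system), deontic closure gives O(vacate_premises).
Premises 1, 5 do not contribute to this derivation.
So O(vacate_premises) follows.

Yes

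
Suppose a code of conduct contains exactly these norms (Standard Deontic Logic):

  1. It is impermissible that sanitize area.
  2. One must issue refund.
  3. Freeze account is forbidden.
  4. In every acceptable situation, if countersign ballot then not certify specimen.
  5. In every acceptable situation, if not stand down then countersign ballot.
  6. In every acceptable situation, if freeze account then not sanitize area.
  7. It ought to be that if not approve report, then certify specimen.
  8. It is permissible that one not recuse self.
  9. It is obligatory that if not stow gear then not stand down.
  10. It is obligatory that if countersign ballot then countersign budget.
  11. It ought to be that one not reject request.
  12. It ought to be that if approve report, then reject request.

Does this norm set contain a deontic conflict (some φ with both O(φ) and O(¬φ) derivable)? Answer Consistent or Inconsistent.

Premise 6 is O(freeze_account → ¬sanitize_area); even if O(¬sanitize_area) held, inferring O(freeze_account) would be affirming the consequent — invalid.
So O(freeze_account) is not derivable, and the apparent clash with O(¬freeze_account) does not arise.
A world satisfying every obligation exists (e.g. approve_report=false, certify_specimen=true, countersign_ballot=false, countersign_budget=false, freeze_account=false, issue_refund=true, recuse_self=false, reject_request=false, sanitize_area=false, stand_down=true, stow_gear=true); no atom is both obligatory and forbidden, so the set is consistent.

Consistent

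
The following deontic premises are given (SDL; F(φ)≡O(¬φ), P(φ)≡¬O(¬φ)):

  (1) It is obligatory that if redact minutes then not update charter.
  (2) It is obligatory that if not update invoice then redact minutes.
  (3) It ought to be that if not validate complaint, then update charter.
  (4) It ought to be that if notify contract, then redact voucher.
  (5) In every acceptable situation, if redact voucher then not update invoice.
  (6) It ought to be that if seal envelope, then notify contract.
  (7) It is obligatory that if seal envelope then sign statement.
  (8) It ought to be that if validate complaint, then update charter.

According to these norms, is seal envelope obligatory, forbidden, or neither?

Premises 3 and 8 are O(¬validate_complaint → update_charter) and O(validate_complaint → update_charter); every ideal world satisfies ¬validate_complaint or validate_complaint, so in either case update_charter holds — hence O(update_charter).
Premise 1 is O(redact_minutes → ¬update_charter); contrapositively O(update_charter → ¬redact_minutes). Since O(update_charter) holds, K gives O(¬redact_minutes).
Premise 2, O(¬update_invoice → redact_minutes), contraposes to O(¬redact_minutes → update_invoice); with O(¬redact_minutes) we get O(update_invoice).
Premise 5, O(redact_voucher → ¬update_invoice), contraposes to O(update_invoice → ¬redact_voucher); with O(update_invoice) we get O(¬redact_voucher).
Premise 4, O(notify_contract → redact_voucher), contraposes to O(¬redact_voucher → ¬notify_contract); with O(¬redact_voucher) we get O(¬notify_contract).
Premise 6 is O(seal_envelope → notify_contract); contrapositively O(¬notify_contract → ¬seal_envelope). Since O(¬notify_contract) holds, K gives O(¬seal_envelope).
Premise 7 does not contribute to this derivation.
Thus O(¬seal_envelope), which is F(seal_envelope): seal_envelope is forbidden.

Forbidden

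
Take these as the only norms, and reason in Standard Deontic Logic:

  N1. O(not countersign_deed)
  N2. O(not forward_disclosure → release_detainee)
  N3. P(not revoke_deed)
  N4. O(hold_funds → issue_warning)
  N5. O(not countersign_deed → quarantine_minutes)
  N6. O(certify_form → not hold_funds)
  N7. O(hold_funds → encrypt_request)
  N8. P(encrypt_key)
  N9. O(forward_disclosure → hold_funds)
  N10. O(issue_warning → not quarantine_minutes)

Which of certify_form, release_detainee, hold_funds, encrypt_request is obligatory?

Premise 1 gives O(not countersign_deed).
From O(not countersign_deed) and premise 5, O(not countersign_deed → quarantine_minutes), we obtain O(quarantine_minutes).
The contrapositive of premise 10 (O(issue_warning → not quarantine_minutes)) is O(quarantine_minutes → not issue_warning), and O(quarantine_minutes) is already established, so O(not issue_warning).
Premise 4, O(hold_funds → issue_warning), contraposes to O(not issue_warning → not hold_funds); with O(not issue_warning) we get O(not hold_funds).
Premise 9, O(forward_disclosure → hold_funds), contraposes to O(not hold_funds → not forward_disclosure); with O(not hold_funds) we get O(not forward_disclosure).
Applying K to premise 2 (O(not forward_disclosure → release_detainee)) and O(not forward_disclosure) yields O(release_detainee).
So O(release_detainee) holds — release_detainee is obligatory. None of the other listed options is made obligatory by any chain of premises.

release_detainee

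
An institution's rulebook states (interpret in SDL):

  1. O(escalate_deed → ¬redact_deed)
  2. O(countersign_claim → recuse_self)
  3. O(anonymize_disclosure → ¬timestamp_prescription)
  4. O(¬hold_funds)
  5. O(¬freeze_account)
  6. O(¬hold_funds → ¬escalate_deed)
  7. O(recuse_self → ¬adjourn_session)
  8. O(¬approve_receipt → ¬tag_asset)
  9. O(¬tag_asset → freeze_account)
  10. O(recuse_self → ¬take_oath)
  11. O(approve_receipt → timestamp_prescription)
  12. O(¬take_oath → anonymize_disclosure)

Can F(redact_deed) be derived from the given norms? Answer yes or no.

No

Premise 1 is O(escalate_deed → ¬redact_deed), but O(escalate_deed) is not derivable from the premises, so it does not yield O(¬redact_deed).
No other premise forces O(¬redact_deed). An ideal world satisfying every premise can still have redact_deed true, so F(redact_deed) is not derivable.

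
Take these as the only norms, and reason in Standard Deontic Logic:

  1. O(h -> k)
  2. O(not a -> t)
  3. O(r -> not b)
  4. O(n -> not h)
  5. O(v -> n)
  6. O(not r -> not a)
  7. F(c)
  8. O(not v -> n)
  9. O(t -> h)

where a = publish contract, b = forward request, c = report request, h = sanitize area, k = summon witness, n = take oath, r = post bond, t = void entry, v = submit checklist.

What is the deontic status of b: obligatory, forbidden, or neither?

Premises 5 and 8 cover both cases: O(v -> n) and O(not v -> n). Since v ∨ not v is a tautology, O(n) follows.
Applying K to premise 4 (O(n -> not h)) and O(n) yields O(not h).
Premise 9 is O(t -> h); contrapositively O(not h -> not t). Since O(not h) holds, K gives O(not t).
Premise 2, O(not a -> t), contraposes to O(not t -> a); with O(not t) we get O(a).
The contrapositive of premise 6 (O(not r -> not a)) is O(a -> r), and O(a) is already established, so O(r).
With premise 3, O(r -> not b), the K-axiom yields O(not b).
Premises 1, 7 do not contribute to this derivation.
Thus O(not b), which is F(b): b is forbidden.

Forbidden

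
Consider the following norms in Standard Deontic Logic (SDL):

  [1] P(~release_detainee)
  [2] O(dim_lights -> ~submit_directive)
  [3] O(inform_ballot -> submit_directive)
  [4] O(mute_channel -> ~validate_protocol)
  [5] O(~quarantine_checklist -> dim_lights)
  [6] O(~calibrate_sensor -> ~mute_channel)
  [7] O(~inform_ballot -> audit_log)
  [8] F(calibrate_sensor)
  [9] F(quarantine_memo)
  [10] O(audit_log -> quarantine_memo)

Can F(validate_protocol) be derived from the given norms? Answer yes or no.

No

Premise 4 is O(mute_channel -> ~validate_protocol), but O(mute_channel) is not derivable from the premises, so it does not yield O(~validate_protocol).
No other premise forces O(~validate_protocol). An ideal world satisfying every premise can still have validate_protocol true, so F(validate_protocol) is not derivable.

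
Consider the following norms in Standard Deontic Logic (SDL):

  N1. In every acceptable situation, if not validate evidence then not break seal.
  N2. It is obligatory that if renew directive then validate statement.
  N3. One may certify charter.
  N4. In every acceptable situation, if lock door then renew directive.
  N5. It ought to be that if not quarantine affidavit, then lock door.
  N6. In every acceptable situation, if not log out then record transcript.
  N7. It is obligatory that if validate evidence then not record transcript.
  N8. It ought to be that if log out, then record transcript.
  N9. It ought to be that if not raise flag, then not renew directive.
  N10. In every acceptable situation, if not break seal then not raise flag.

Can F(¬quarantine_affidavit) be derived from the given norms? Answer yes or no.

Yes

Premises 8 and 6 are O(log_out → record_transcript) and O(¬log_out → record_transcript); every ideal world satisfies log_out or ¬log_out, so in either case record_transcript holds — hence O(record_transcript).
The contrapositive of premise 7 (O(validate_evidence → ¬record_transcript)) is O(record_transcript → ¬validate_evidence), and O(record_transcript) is already established, so O(¬validate_evidence).
With premise 1, O(¬validate_evidence → ¬break_seal), the K-axiom yields O(¬break_seal).
From O(¬break_seal) and premise 10, O(¬break_seal → ¬raise_flag), we obtain O(¬raise_flag).
Applying K to premise 9 (O(¬raise_flag → ¬renew_directive)) and O(¬raise_flag) yields O(¬renew_directive).
Premise 4 is O(lock_door → renew_directive); contrapositively O(¬renew_directive → ¬lock_door). Since O(¬renew_directive) holds, K gives O(¬lock_door).
The contrapositive of premise 5 (O(¬quarantine_affidavit → lock_door)) is O(¬lock_door → quarantine_affidavit), and O(¬lock_door) is already established, so O(quarantine_affidavit).
Premises 2, 3 do not contribute to this derivation.
So O(quarantine_affidavit) holds, i.e. F(¬quarantine_affidavit). The claim follows.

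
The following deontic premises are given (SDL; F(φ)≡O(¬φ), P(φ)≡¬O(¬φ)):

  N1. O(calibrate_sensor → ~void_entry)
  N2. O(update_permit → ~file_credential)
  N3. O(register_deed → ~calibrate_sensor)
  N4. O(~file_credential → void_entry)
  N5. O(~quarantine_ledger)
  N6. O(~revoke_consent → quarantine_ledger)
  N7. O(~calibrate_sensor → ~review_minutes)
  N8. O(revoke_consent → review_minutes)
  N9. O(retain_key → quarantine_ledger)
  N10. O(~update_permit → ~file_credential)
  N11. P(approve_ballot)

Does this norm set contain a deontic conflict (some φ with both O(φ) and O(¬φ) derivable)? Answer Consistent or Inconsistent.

By case analysis on ~update_permit: premise 10 gives O(~update_permit → ~file_credential) and premise 2 gives O(update_permit → ~file_credential), so O(~file_credential) either way.
Premise 4 is O(~file_credential → void_entry); since O(~file_credential), deontic closure gives O(void_entry).
The contrapositive of premise 1 (O(calibrate_sensor → ~void_entry)) is O(void_entry → ~calibrate_sensor), and O(void_entry) is already established, so O(~calibrate_sensor).
With premise 7, O(~calibrate_sensor → ~review_minutes), the K-axiom yields O(~review_minutes).
The contrapositive of premise 8 (O(revoke_consent → review_minutes)) is O(~review_minutes → ~revoke_consent), and O(~review_minutes) is already established, so O(~revoke_consent).
Applying K to premise 6 (O(~revoke_consent → quarantine_ledger)) and O(~revoke_consent) yields O(quarantine_ledger).
But premise 5 directly asserts O(~quarantine_ledger).
We now have both O(quarantine_ledger) and O(~quarantine_ledger) — quarantine_ledger is simultaneously obligatory and forbidden, violating the D-axiom.

Inconsistent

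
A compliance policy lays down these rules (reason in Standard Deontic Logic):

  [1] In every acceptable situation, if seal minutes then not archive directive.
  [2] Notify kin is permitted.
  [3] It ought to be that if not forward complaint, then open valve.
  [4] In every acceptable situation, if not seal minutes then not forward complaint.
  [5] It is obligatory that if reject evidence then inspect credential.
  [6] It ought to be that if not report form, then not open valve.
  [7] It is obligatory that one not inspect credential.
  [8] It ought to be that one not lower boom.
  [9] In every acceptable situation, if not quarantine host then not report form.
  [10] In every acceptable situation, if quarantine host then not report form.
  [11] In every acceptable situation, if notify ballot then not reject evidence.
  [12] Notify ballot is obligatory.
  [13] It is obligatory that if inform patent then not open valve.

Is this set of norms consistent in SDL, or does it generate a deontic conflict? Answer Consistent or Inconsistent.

Premise 5 is O(reject_evidence → inspect_credential), but O(reject_evidence) is not derivable from the premises, so it does not yield O(inspect_credential).
So O(inspect_credential) is not derivable, and the apparent clash with O(¬inspect_credential) does not arise.
A world satisfying every obligation exists (e.g. archive_directive=false, forward_complaint=true, inform_patent=false, inspect_credential=false, lower_boom=false, notify_ballot=true, notify_kin=false, open_valve=false, quarantine_host=false, reject_evidence=false, report_form=false, seal_minutes=true); no atom is both obligatory and forbidden, so the set is consistent.

Consistent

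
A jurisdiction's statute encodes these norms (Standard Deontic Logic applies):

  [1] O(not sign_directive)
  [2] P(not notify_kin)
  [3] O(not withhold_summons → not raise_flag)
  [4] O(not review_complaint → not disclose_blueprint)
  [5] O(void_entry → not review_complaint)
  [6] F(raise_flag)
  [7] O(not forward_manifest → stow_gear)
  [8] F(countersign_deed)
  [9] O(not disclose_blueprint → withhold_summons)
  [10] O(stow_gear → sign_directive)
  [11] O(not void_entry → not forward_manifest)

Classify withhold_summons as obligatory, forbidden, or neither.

Premise 1 gives O(not sign_directive).
The contrapositive of premise 10 (O(stow_gear → sign_directive)) is O(not sign_directive → not stow_gear), and O(not sign_directive) is already established, so O(not stow_gear).
Premise 7 is O(not forward_manifest → stow_gear); contrapositively O(not stow_gear → forward_manifest). Since O(not stow_gear) holds, K gives O(forward_manifest).
The contrapositive of premise 11 (O(not void_entry → not forward_manifest)) is O(forward_manifest → void_entry), and O(forward_manifest) is already established, so O(void_entry).
Premise 5 is O(void_entry → not review_complaint); since O(void_entry), deontic closure gives O(not review_complaint).
Premise 4 is O(not review_complaint → not disclose_blueprint); since O(not review_complaint), deontic closure gives O(not disclose_blueprint).
With premise 9, O(not disclose_blueprint → withhold_summons), the K-axiom yields O(withhold_summons).
Premises 2, 3, 6, 8 do not contribute to this derivation.
Hence withhold_summons is obligatory.

Obligatory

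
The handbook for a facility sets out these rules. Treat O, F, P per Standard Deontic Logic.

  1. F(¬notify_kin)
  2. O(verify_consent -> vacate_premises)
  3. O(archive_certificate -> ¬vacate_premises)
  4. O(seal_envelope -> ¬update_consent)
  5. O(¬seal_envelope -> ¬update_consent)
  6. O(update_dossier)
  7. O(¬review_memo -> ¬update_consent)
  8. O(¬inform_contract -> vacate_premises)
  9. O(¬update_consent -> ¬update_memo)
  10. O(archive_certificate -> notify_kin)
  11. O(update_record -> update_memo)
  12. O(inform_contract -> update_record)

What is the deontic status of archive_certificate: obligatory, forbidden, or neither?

Forbidden

By case analysis on seal_envelope: premise 4 gives O(seal_envelope -> ¬update_consent) and premise 5 gives O(¬seal_envelope -> ¬update_consent), so O(¬update_consent) either way.
With premise 9, O(¬update_consent -> ¬update_memo), the K-axiom yields O(¬update_memo).
Premise 11, O(update_record -> update_memo), contraposes to O(¬update_memo -> ¬update_record); with O(¬update_memo) we get O(¬update_record).
The contrapositive of premise 12 (O(inform_contract -> update_record)) is O(¬update_record -> ¬inform_contract), and O(¬update_record) is already established, so O(¬inform_contract).
Applying K to premise 8 (O(¬inform_contract -> vacate_premises)) and O(¬inform_contract) yields O(vacate_premises).
Premise 3, O(archive_certificate -> ¬vacate_premises), contraposes to O(vacate_premises -> ¬archive_certificate); with O(vacate_premises) we get O(¬archive_certificate).
Premises 1, 2, 6, 7, 10 do not contribute to this derivation.
Thus O(¬archive_certificate), which is F(archive_certificate): archive_certificate is forbidden.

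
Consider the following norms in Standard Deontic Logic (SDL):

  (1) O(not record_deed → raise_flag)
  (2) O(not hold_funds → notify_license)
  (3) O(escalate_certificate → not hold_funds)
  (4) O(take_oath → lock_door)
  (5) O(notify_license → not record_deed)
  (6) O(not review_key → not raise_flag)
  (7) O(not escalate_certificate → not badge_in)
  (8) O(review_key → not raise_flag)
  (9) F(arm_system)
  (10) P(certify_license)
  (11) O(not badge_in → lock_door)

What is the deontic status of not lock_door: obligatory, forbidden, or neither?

Forbidden

By case analysis on not review_key: premise 6 gives O(not review_key → not raise_flag) and premise 8 gives O(review_key → not raise_flag), so O(not raise_flag) either way.
Premise 1, O(not record_deed → raise_flag), contraposes to O(not raise_flag → record_deed); with O(not raise_flag) we get O(record_deed).
The contrapositive of premise 5 (O(notify_license → not record_deed)) is O(record_deed → not notify_license), and O(record_deed) is already established, so O(not notify_license).
Premise 2, O(not hold_funds → notify_license), contraposes to O(not notify_license → hold_funds); with O(not notify_license) we get O(hold_funds).
Premise 3, O(escalate_certificate → not hold_funds), contraposes to O(hold_funds → not escalate_certificate); with O(hold_funds) we get O(not escalate_certificate).
With premise 7, O(not escalate_certificate → not badge_in), the K-axiom yields O(not badge_in).
Applying K to premise 11 (O(not badge_in → lock_door)) and O(not badge_in) yields O(lock_door).
Premises 4, 9, 10 do not contribute to this derivation.
Thus O(lock_door), which is F(not lock_door): not lock_door is forbidden.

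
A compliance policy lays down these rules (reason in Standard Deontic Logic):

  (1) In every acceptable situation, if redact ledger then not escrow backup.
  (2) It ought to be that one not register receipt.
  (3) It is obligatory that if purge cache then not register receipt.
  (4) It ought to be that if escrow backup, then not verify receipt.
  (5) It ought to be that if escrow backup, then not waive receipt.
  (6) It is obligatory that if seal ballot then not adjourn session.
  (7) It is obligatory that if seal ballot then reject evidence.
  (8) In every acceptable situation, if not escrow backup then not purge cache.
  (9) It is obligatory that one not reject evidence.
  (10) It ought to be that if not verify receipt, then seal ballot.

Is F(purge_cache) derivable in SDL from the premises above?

Yes

Premise 9 states O(¬reject_evidence) outright.
The contrapositive of premise 7 (O(seal_ballot → reject_evidence)) is O(¬reject_evidence → ¬seal_ballot), and O(¬reject_evidence) is already established, so O(¬seal_ballot).
Premise 10, O(¬verify_receipt → seal_ballot), contraposes to O(¬seal_ballot → verify_receipt); with O(¬seal_ballot) we get O(verify_receipt).
Premise 4, O(escrow_backup → ¬verify_receipt), contraposes to O(verify_receipt → ¬escrow_backup); with O(verify_receipt) we get O(¬escrow_backup).
From O(¬escrow_backup) and premise 8, O(¬escrow_backup → ¬purge_cache), we obtain O(¬purge_cache).
Premises 1, 2, 3, 5, 6 do not contribute to this derivation.
So O(¬purge_cache) holds, i.e. F(purge_cache). The claim follows.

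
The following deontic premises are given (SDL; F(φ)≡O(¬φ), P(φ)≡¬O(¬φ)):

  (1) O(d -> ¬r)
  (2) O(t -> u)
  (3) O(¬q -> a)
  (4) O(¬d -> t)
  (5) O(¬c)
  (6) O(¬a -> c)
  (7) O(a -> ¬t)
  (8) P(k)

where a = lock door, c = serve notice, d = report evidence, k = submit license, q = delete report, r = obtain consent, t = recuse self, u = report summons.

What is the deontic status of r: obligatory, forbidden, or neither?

Forbidden

From premise 5 we have O(¬c).
Premise 6, O(¬a -> c), contraposes to O(¬c -> a); with O(¬c) we get O(a).
With premise 7, O(a -> ¬t), the K-axiom yields O(¬t).
Premise 4, O(¬d -> t), contraposes to O(¬t -> d); with O(¬t) we get O(d).
Applying K to premise 1 (O(d -> ¬r)) and O(d) yields O(¬r).
Premises 2, 3, 8 do not contribute to this derivation.
Thus O(¬r), which is F(r): r is forbidden.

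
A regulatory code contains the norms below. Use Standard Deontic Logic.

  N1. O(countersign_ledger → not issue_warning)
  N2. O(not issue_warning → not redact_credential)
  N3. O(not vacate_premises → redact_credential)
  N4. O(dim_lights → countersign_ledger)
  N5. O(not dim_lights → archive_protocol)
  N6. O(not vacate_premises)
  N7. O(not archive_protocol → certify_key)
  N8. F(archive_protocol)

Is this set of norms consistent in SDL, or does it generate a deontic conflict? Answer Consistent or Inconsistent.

Premise 6 gives O(not vacate_premises).
Applying K to premise 3 (O(not vacate_premises → redact_credential)) and O(not vacate_premises) yields O(redact_credential).
Premise 2, O(not issue_warning → not redact_credential), contraposes to O(redact_credential → issue_warning); with O(redact_credential) we get O(issue_warning).
Premise 1, O(countersign_ledger → not issue_warning), contraposes to O(issue_warning → not countersign_ledger); with O(issue_warning) we get O(not countersign_ledger).
Premise 4 is O(dim_lights → countersign_ledger); contrapositively O(not countersign_ledger → not dim_lights). Since O(not countersign_ledger) holds, K gives O(not dim_lights).
Premise 5 is O(not dim_lights → archive_protocol); since O(not dim_lights), deontic closure gives O(archive_protocol).
However, F(archive_protocol) at premise 8 amounts to O(not archive_protocol).
We now have both O(archive_protocol) and O(not archive_protocol) — archive_protocol is simultaneously obligatory and forbidden, violating the D-axiom.

Inconsistent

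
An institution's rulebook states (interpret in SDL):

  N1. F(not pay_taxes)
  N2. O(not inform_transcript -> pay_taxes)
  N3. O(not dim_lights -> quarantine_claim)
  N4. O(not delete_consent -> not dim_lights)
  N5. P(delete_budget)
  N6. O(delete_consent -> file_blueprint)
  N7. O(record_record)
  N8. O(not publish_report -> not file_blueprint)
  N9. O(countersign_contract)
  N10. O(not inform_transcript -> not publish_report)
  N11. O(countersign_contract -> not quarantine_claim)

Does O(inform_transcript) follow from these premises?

From premise 9 we have O(countersign_contract).
Applying K to premise 11 (O(countersign_contract -> not quarantine_claim)) and O(countersign_contract) yields O(not quarantine_claim).
Premise 3 is O(not dim_lights -> quarantine_claim); contrapositively O(not quarantine_claim -> dim_lights). Since O(not quarantine_claim) holds, K gives O(dim_lights).
Premise 4, O(not delete_consent -> not dim_lights), contraposes to O(dim_lights -> delete_consent); with O(dim_lights) we get O(delete_consent).
Premise 6 is O(delete_consent -> file_blueprint); since O(delete_consent), deontic closure gives O(file_blueprint).
Premise 8, O(not publish_report -> not file_blueprint), contraposes to O(file_blueprint -> publish_report); with O(file_blueprint) we get O(publish_report).
Premise 10, O(not inform_transcript -> not publish_report), contraposes to O(publish_report -> inform_transcript); with O(publish_report) we get O(inform_transcript).
Premises 1, 2, 5, 7 do not contribute to this derivation.
So O(inform_transcript) follows.

Yes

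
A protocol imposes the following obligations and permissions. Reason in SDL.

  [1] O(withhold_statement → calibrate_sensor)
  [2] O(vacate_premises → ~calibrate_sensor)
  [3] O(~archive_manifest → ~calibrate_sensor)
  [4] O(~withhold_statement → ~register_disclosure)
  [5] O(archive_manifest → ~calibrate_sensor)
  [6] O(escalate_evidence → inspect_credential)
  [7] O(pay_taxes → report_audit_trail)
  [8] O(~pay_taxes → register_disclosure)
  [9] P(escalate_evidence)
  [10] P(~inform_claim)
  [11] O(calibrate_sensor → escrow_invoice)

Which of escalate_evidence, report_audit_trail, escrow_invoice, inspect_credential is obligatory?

Premises 5 and 3 are O(archive_manifest → ~calibrate_sensor) and O(~archive_manifest → ~calibrate_sensor); every ideal world satisfies archive_manifest or ~archive_manifest, so in either case ~calibrate_sensor holds — hence O(~calibrate_sensor).
The contrapositive of premise 1 (O(withhold_statement → calibrate_sensor)) is O(~calibrate_sensor → ~withhold_statement), and O(~calibrate_sensor) is already established, so O(~withhold_statement).
Premise 4 is O(~withhold_statement → ~register_disclosure); since O(~withhold_statement), deontic closure gives O(~register_disclosure).
Premise 8 is O(~pay_taxes → register_disclosure); contrapositively O(~register_disclosure → pay_taxes). Since O(~register_disclosure) holds, K gives O(pay_taxes).
Applying K to premise 7 (O(pay_taxes → report_audit_trail)) and O(pay_taxes) yields O(report_audit_trail).
So O(report_audit_trail) holds — report_audit_trail is obligatory. None of the other listed options is made obligatory by any chain of premises.

report_audit_trail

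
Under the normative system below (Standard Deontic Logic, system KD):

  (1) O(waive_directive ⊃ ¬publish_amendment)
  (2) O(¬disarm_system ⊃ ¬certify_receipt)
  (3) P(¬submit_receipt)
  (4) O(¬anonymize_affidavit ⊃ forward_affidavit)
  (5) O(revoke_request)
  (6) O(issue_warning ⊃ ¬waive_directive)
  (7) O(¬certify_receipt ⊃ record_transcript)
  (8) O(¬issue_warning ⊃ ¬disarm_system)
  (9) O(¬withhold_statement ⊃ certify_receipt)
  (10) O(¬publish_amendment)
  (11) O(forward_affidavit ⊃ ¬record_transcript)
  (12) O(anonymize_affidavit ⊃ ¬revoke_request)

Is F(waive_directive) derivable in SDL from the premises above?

Yes

From premise 5 we have O(revoke_request).
The contrapositive of premise 12 (O(anonymize_affidavit ⊃ ¬revoke_request)) is O(revoke_request ⊃ ¬anonymize_affidavit), and O(revoke_request) is already established, so O(¬anonymize_affidavit).
From O(¬anonymize_affidavit) and premise 4, O(¬anonymize_affidavit ⊃ forward_affidavit), we obtain O(forward_affidavit).
Premise 11 is O(forward_affidavit ⊃ ¬record_transcript); since O(forward_affidavit), deontic closure gives O(¬record_transcript).
Premise 7, O(¬certify_receipt ⊃ record_transcript), contraposes to O(¬record_transcript ⊃ certify_receipt); with O(¬record_transcript) we get O(certify_receipt).
Premise 2 is O(¬disarm_system ⊃ ¬certify_receipt); contrapositively O(certify_receipt ⊃ disarm_system). Since O(certify_receipt) holds, K gives O(disarm_system).
The contrapositive of premise 8 (O(¬issue_warning ⊃ ¬disarm_system)) is O(disarm_system ⊃ issue_warning), and O(disarm_system) is already established, so O(issue_warning).
With premise 6, O(issue_warning ⊃ ¬waive_directive), the K-axiom yields O(¬waive_directive).
Premises 1, 3, 9, 10 do not contribute to this derivation.
So O(¬waive_directive) holds, i.e. F(waive_directive). The claim follows.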